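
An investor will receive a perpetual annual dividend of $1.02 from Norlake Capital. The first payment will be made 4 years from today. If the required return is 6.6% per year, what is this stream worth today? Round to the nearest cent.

$12.76

Value at end of year 3: C / r = $1.02 / 0.066 = $15.4545
Discount to today: PV = $15.4545 / (1 + 0.066)^3 = $15.4545 / 1.211355 = $12.76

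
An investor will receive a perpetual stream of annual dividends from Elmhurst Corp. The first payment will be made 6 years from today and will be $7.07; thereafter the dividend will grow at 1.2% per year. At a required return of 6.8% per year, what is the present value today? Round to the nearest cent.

Value at end of year 5: C₁ / (r − g) = $7.07 / (0.068 − 0.012) = $126.2500
Discount to today: PV = $126.2500 / (1 + 0.068)^5 = $126.2500 / 1.389493 = $90.86

$90.86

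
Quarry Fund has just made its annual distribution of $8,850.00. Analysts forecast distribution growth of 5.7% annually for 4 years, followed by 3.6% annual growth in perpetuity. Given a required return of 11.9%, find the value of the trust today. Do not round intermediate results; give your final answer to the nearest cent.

D_1 = 9354.45000
D_2 = 9887.65365
D_3 = 10451.24991
D_4 = 11046.97115
Terminal value at year 4: TV = D_4×(1+g_2)/(r−g_2) = 11444.66211/0.083 = 137887.49535
P_0 = D_1/(1+r)^1 + D_2/(1+r)^2 + D_3/(1+r)^3 + D_4/(1+r)^4 + TV/(1+r)^4
    = 8359.65147 + 7896.47150 + 7458.95476 + 7045.67934 + 87943.66018 = 118704.41726

$118704.42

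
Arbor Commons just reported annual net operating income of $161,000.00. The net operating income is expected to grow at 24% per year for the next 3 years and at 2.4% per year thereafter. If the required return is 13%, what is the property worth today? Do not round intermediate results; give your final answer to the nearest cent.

$2638465.69

D_1 = 199640.00000
D_2 = 247553.60000
D_3 = 306966.46400
Terminal value at year 3: TV = D_3×(1+g_2)/(r−g_2) = 314333.65914/0.106 = 2965411.87864
P_0 = D_1/(1+r)^1 + D_2/(1+r)^2 + D_3/(1+r)^3 + TV/(1+r)^3
    = 176672.56637 + 193870.78080 + 212743.15769 + 2055179.18371 = 2638465.68857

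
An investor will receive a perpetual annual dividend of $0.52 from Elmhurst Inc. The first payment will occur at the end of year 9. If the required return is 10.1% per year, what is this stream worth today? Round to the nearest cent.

Value at end of year 8: C / r = $0.52 / 0.101 = $5.1485
Discount to today: PV = $5.1485 / (1 + 0.101)^8 = $5.1485 / 2.159228 = $2.38

$2.38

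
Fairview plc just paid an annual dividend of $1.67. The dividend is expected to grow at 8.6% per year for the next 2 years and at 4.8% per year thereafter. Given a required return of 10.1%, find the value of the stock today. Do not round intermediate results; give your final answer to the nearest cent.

$35.40

D_1 = 1.81362
D_2 = 1.96959
Terminal value at year 2: TV = D_2×(1+g_2)/(r−g_2) = 2.06413/0.053 = 38.94588
P_0 = D_1/(1+r)^1 + D_2/(1+r)^2 + TV/(1+r)^2
    = 1.64725 + 1.62481 + 32.12824 = 35.40029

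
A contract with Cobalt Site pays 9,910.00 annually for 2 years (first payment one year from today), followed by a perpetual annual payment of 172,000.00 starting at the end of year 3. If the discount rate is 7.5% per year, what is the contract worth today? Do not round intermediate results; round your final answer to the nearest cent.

PV of 2-year annuity: 9,910.00 × [1 − (1+0.075)^−2] / 0.075 = 17794.05084
Perpetuity value at year 2: 172,000.00 / 0.075 = 2293333.33333
PV of perpetuity: 2293333.33333 / (1+0.075)^2 = 1984496.12403
Total PV = 17794.05084 + 1984496.12403 = 2002290.17487

2002290.17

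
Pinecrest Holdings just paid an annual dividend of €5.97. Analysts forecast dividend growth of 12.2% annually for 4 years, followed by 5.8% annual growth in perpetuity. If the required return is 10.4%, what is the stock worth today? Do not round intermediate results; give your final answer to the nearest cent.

D_1 = 6.69834
D_2 = 7.51554
D_3 = 8.43243
D_4 = 9.46119
Terminal value at year 4: TV = D_4×(1+g_2)/(r−g_2) = 10.00994/0.046 = 217.60737
P_0 = D_1/(1+r)^1 + D_2/(1+r)^2 + D_3/(1+r)^3 + D_4/(1+r)^4 + TV/(1+r)^4
    = 6.06734 + 6.16626 + 6.26680 + 6.36897 + 146.48640 = 171.35577

€171.36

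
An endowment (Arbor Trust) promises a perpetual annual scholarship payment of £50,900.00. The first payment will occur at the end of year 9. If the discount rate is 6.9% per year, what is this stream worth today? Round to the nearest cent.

Value at end of year 8: C / r = £50,900.00 / 0.069 = £737,681.1594
Discount to today: PV = £737,681.1594 / (1 + 0.069)^8 = £737,681.1594 / 1.705382 = £432,560.69

£432560.69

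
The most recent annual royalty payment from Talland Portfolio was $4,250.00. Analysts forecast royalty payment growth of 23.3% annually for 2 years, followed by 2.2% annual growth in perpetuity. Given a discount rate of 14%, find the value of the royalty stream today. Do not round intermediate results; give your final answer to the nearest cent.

D_1 = 5240.25000
D_2 = 6461.22825
Terminal value at year 2: TV = D_2×(1+g_2)/(r−g_2) = 6603.37527/0.118 = 55960.80739
P_0 = D_1/(1+r)^1 + D_2/(1+r)^2 + TV/(1+r)^2
    = 4596.71053 + 4971.70533 + 43060.02415 = 52628.44001

$52628.44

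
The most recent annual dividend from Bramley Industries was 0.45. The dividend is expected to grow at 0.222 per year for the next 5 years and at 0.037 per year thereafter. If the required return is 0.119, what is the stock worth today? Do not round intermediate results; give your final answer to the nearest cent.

D_1 = 0.54990
D_2 = 0.67198
D_3 = 0.82116
D_4 = 1.00345
D_5 = 1.22622
Terminal value at year 5: TV = D_5×(1+g_2)/(r−g_2) = 1.27159/0.082 = 15.50720
P_0 = D_1/(1+r)^1 + D_2/(1+r)^2 + D_3/(1+r)^3 + D_4/(1+r)^4 + D_5/(1+r)^5 + TV/(1+r)^5
    = 0.49142 + 0.53665 + 0.58605 + 0.64000 + 0.69890 + 8.83859 = 11.79162

11.79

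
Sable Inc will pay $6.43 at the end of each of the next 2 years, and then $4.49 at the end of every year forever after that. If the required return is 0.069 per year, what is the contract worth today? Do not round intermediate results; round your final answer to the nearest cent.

$68.58

PV of 2-year annuity: $6.43 × [1 − (1+0.069)^−2] / 0.069 = 11.64169
Perpetuity value at year 2: $4.49 / 0.069 = 65.07246
PV of perpetuity: 65.07246 / (1+0.069)^2 = 56.94320
Total PV = 11.64169 + 56.94320 = 68.58489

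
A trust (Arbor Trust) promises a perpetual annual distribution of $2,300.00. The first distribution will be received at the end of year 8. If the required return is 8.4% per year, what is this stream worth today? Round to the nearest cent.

Value at end of year 7: C / r = $2,300.00 / 0.084 = $27,380.9524
Discount to today: PV = $27,380.9524 / (1 + 0.084)^7 = $27,380.9524 / 1.758754 = $15,568.39

$15568.39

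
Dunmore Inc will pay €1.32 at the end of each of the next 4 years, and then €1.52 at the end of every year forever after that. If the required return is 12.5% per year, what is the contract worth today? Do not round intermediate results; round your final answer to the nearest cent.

PV of 4-year annuity: €1.32 × [1 − (1+0.125)^−4] / 0.125 = 3.96744
Perpetuity value at year 4: €1.52 / 0.125 = 12.16000
PV of perpetuity: 12.16000 / (1+0.125)^4 = 7.59143
Total PV = 3.96744 + 7.59143 = 11.55887

€11.56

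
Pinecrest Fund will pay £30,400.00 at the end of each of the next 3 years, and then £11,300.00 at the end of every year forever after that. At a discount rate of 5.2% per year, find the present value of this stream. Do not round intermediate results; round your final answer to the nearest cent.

£269127.41

PV of 3-year annuity: £30,400.00 × [1 − (1+0.052)^−3] / 0.052 = 82477.46317
Perpetuity value at year 3: £11,300.00 / 0.052 = 217307.69231
PV of perpetuity: 217307.69231 / (1+0.052)^3 = 186649.95106
Total PV = 82477.46317 + 186649.95106 = 269127.41424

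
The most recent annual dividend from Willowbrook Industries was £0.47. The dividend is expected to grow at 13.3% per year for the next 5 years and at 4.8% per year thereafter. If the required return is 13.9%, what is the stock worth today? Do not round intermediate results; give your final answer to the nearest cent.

£7.58

D_1 = 0.53251
D_2 = 0.60333
D_3 = 0.68358
D_4 = 0.77449
D_5 = 0.87750
Terminal value at year 5: TV = D_5×(1+g_2)/(r−g_2) = 0.91962/0.091 = 10.10572
P_0 = D_1/(1+r)^1 + D_2/(1+r)^2 + D_3/(1+r)^3 + D_4/(1+r)^4 + D_5/(1+r)^5 + TV/(1+r)^5
    = 0.46752 + 0.46506 + 0.46261 + 0.46017 + 0.45775 + 5.27168 = 7.58480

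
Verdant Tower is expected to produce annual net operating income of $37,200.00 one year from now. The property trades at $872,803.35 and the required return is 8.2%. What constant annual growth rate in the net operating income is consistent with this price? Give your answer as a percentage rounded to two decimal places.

3.94%

P = D₁/(r−g) ⇒ g = r − D₁/P = 0.082 − $37,200.00/$872,803.35 = 0.039379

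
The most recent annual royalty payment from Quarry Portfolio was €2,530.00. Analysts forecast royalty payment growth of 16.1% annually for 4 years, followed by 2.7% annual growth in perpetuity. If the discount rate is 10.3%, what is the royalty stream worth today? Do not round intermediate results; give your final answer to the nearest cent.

€53488.83

D_1 = 2937.33000
D_2 = 3410.24013
D_3 = 3959.28879
D_4 = 4596.73429
Terminal value at year 4: TV = D_4×(1+g_2)/(r−g_2) = 4720.84611/0.076 = 62116.39621
P_0 = D_1/(1+r)^1 + D_2/(1+r)^2 + D_3/(1+r)^3 + D_4/(1+r)^4 + TV/(1+r)^4
    = 2663.03717 + 2803.06995 + 2950.46620 + 3105.61310 + 41966.64022 = 53488.82664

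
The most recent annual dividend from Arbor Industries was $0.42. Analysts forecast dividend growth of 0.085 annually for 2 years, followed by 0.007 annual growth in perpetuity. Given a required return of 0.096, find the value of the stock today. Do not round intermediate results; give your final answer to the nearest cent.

D_1 = 0.45570
D_2 = 0.49443
Terminal value at year 2: TV = D_2×(1+g_2)/(r−g_2) = 0.49790/0.089 = 5.59433
P_0 = D_1/(1+r)^1 + D_2/(1+r)^2 + TV/(1+r)^2
    = 0.41578 + 0.41161 + 4.65722 = 5.48462

$5.48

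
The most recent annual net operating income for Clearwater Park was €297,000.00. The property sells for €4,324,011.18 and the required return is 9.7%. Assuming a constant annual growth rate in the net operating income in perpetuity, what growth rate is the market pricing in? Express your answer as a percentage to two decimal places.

P = D₀(1+g)/(r−g) ⇒ P(r−g) = D₀(1+g) ⇒ g(P+D₀) = P·r − D₀
g = (P·r − D₀)/(P + D₀) = (€4,324,011.18×0.097 − €297,000.00) / (€4,324,011.18 + €297,000.00) = 0.026494

2.65%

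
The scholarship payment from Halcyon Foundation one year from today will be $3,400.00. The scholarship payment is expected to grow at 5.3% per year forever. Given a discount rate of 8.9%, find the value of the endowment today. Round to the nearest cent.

Growing perpetuity: P = D₁ / (r − g) = $3,400.0000 / (0.089 − 0.053) = $94,444.44

$94444.44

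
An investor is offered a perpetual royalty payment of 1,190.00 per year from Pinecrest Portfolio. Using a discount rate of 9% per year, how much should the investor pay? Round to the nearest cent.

13222.22

Level perpetuity: PV = C / r = 1,190.00 / 0.09 = 13,222.22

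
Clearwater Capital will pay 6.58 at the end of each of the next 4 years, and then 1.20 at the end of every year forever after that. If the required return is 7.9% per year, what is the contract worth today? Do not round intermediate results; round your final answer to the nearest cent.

PV of 4-year annuity: 6.58 × [1 − (1+0.079)^−4] / 0.079 = 21.84239
Perpetuity value at year 4: 1.20 / 0.079 = 15.18987
PV of perpetuity: 15.18987 / (1+0.079)^4 = 11.20646
Total PV = 21.84239 + 11.20646 = 33.04885

33.05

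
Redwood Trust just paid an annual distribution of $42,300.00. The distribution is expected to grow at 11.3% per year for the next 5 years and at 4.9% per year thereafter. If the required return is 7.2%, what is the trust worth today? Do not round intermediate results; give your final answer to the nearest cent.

$2564542.02

D_1 = 47079.90000
D_2 = 52399.92870
D_3 = 58321.12064
D_4 = 64911.40728
D_5 = 72246.39630
Terminal value at year 5: TV = D_5×(1+g_2)/(r−g_2) = 75786.46972/0.023 = 3295063.90072
P_0 = D_1/(1+r)^1 + D_2/(1+r)^2 + D_3/(1+r)^3 + D_4/(1+r)^4 + D_5/(1+r)^5 + TV/(1+r)^5
    = 43917.81716 + 45597.50980 + 47341.44441 + 49152.07801 + 51031.96159 + 2327501.20470 = 2564542.01567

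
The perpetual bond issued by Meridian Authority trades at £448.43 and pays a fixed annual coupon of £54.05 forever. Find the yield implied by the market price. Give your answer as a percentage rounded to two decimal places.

P = C/r ⇒ r = C/P = £54.05/£448.43 = 0.120532

12.05%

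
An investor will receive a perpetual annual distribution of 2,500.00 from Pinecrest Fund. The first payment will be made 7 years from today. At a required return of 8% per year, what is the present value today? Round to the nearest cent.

Value at end of year 6: C / r = 2,500.00 / 0.08 = 31,250.0000
Discount to today: PV = 31,250.0000 / (1 + 0.08)^6 = 31,250.0000 / 1.586874 = 19,692.80

19692.80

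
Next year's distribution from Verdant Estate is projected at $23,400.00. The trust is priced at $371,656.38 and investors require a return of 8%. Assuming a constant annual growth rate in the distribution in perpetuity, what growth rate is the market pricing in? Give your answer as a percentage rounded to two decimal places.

1.70%

P = D₁/(r−g) ⇒ g = r − D₁/P = 0.08 − $23,400.00/$371,656.38 = 0.017039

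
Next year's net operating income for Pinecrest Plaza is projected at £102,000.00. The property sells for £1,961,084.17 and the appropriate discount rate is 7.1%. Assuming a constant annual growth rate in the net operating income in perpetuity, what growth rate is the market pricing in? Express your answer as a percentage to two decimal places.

1.90%

P = D₁/(r−g) ⇒ g = r − D₁/P = 0.071 − £102,000.00/£1,961,084.17 = 0.018988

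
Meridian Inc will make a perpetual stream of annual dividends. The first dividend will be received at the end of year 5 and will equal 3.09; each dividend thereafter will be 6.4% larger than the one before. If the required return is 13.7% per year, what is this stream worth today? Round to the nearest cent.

25.33

Value at end of year 4: C₁ / (r − g) = 3.09 / (0.137 − 0.064) = 42.3288
Discount to today: PV = 42.3288 / (1 + 0.137)^4 = 42.3288 / 1.671252 = 25.33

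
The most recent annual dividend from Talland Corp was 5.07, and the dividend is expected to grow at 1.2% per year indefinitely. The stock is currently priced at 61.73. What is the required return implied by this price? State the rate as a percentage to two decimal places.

D₁ = 5.07 × 1.012 = 5.1308
P = D₁/(r − g) ⇒ r = D₁/P + g = 5.1308/61.73 + 0.012 = 0.083117 + 0.012 = 0.095117

9.51%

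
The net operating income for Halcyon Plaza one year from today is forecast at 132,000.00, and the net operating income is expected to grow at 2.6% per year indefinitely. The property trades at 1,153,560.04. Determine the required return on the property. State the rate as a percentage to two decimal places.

14.04%

P = D₁/(r − g) ⇒ r = D₁/P + g = 132,000.0000/1,153,560.04 + 0.026 = 0.114428 + 0.026 = 0.140428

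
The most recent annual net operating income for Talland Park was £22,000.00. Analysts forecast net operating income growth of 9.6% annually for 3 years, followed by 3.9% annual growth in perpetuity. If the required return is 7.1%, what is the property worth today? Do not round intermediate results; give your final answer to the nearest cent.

£834640.58

D_1 = 24112.00000
D_2 = 26426.75200
D_3 = 28963.72019
Terminal value at year 3: TV = D_3×(1+g_2)/(r−g_2) = 30093.30528/0.032 = 940415.78998
P_0 = D_1/(1+r)^1 + D_2/(1+r)^2 + D_3/(1+r)^3 + TV/(1+r)^3
    = 22513.53875 + 23039.06486 + 23576.85816 + 765511.11341 = 834640.57518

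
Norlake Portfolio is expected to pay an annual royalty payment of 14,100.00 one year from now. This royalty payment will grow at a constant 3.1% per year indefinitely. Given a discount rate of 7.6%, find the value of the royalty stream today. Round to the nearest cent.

313333.33

Growing perpetuity: P = D₁ / (r − g) = 14,100.0000 / (0.076 − 0.031) = 313,333.33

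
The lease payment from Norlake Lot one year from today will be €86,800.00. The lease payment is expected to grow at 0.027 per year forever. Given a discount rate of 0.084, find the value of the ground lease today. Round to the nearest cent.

€1522807.02

Growing perpetuity: P = D₁ / (r − g) = €86,800.0000 / (0.084 − 0.027) = €1,522,807.02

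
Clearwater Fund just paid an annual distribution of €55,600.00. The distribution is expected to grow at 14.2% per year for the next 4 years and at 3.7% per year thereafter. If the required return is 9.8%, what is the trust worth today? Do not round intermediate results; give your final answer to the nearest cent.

€1351651.59

D_1 = 63495.20000
D_2 = 72511.51840
D_3 = 82808.15401
D_4 = 94566.91188
Terminal value at year 4: TV = D_4×(1+g_2)/(r−g_2) = 98065.88762/0.061 = 1607637.50200
P_0 = D_1/(1+r)^1 + D_2/(1+r)^2 + D_3/(1+r)^3 + D_4/(1+r)^4 + TV/(1+r)^4
    = 57828.05100 + 60145.38638 + 62555.58401 + 65062.36516 + 1106060.20765 = 1351651.59420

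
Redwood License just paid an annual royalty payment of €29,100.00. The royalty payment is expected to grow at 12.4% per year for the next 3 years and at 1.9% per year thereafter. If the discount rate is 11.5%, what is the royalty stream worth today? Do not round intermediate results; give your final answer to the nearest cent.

€405141.55

D_1 = 32708.40000
D_2 = 36764.24160
D_3 = 41323.00756
Terminal value at year 3: TV = D_3×(1+g_2)/(r−g_2) = 42108.14470/0.096 = 438626.50731
P_0 = D_1/(1+r)^1 + D_2/(1+r)^2 + D_3/(1+r)^3 + TV/(1+r)^3
    = 29334.88789 + 29571.67174 + 29810.36685 + 316424.62312 = 405141.54960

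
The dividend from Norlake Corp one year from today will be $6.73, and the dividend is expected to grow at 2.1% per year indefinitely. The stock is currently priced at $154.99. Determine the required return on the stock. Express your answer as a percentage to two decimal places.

P = D₁/(r − g) ⇒ r = D₁/P + g = $6.7300/$154.99 + 0.021 = 0.043422 + 0.021 = 0.064422

6.44%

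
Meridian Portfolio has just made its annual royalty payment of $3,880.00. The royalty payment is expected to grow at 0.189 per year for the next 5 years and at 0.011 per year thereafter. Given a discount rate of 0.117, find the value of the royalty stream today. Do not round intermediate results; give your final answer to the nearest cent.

D_1 = 4613.32000
D_2 = 5485.23748
D_3 = 6521.94736
D_4 = 7754.59542
D_5 = 9220.21395
Terminal value at year 5: TV = D_5×(1+g_2)/(r−g_2) = 9321.63630/0.106 = 87939.96512
P_0 = D_1/(1+r)^1 + D_2/(1+r)^2 + D_3/(1+r)^3 + D_4/(1+r)^4 + D_5/(1+r)^5 + TV/(1+r)^5
    = 4130.09848 + 4396.31790 + 4679.69738 + 4981.34305 + 5302.43231 + 50573.19873 = 74063.08786

$74063.09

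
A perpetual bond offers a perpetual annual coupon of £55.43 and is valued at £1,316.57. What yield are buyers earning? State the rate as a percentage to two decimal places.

P = C/r ⇒ r = C/P = £55.43/£1,316.57 = 0.042102

4.21%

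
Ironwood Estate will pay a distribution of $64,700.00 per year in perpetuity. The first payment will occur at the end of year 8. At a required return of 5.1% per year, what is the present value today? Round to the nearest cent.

$895602.08

Value at end of year 7: C / r = $64,700.00 / 0.051 = $1,268,627.4510
Discount to today: PV = $1,268,627.4510 / (1 + 0.051)^7 = $1,268,627.4510 / 1.416508 = $895,602.08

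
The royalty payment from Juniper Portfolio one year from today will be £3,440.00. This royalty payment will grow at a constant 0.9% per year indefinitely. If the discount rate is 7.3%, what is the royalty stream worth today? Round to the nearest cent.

£53750.00

Growing perpetuity: P = D₁ / (r − g) = £3,440.0000 / (0.073 − 0.009) = £53,750.00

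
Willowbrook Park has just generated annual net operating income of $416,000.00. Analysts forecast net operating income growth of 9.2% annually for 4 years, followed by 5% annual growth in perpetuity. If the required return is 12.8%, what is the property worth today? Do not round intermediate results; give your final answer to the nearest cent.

$6454011.73

D_1 = 454272.00000
D_2 = 496065.02400
D_3 = 541703.00621
D_4 = 591539.68278
Terminal value at year 4: TV = D_4×(1+g_2)/(r−g_2) = 621116.66692/0.078 = 7963034.19126
P_0 = D_1/(1+r)^1 + D_2/(1+r)^2 + D_3/(1+r)^3 + D_4/(1+r)^4 + TV/(1+r)^4
    = 402723.40426 + 389870.52965 + 377427.85317 + 365382.28339 + 4918607.66103 = 6454011.73150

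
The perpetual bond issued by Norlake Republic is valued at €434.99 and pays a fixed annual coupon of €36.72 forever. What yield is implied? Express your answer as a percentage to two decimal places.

P = C/r ⇒ r = C/P = €36.72/€434.99 = 0.084416

8.44%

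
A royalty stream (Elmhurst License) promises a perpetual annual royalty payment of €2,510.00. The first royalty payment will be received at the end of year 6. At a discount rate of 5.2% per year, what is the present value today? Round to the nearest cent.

Value at end of year 5: C / r = €2,510.00 / 0.052 = €48,269.2308
Discount to today: PV = €48,269.2308 / (1 + 0.052)^5 = €48,269.2308 / 1.288483 = €37,462.06

€37462.06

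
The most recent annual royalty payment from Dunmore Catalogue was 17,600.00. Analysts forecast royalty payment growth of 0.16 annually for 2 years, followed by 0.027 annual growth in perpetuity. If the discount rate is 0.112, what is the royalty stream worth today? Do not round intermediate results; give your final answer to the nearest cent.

D_1 = 20416.00000
D_2 = 23682.56000
Terminal value at year 2: TV = D_2×(1+g_2)/(r−g_2) = 24321.98912/0.085 = 286141.04847
P_0 = D_1/(1+r)^1 + D_2/(1+r)^2 + TV/(1+r)^2
    = 18359.71223 + 19152.21779 + 231403.85499 = 268915.78502

268915.79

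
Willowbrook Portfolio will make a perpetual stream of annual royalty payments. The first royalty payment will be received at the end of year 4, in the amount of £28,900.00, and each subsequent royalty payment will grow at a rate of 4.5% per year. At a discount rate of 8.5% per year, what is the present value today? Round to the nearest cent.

Value at end of year 3: C₁ / (r − g) = £28,900.00 / (0.085 − 0.045) = £722,500.0000
Discount to today: PV = £722,500.0000 / (1 + 0.085)^3 = £722,500.0000 / 1.277289 = £565,651.10

£565651.10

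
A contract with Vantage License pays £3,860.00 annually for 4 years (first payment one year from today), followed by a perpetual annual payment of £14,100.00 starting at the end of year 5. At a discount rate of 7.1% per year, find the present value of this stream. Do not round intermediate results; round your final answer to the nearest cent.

PV of 4-year annuity: £3,860.00 × [1 − (1+0.071)^−4] / 0.071 = 13045.17345
Perpetuity value at year 4: £14,100.00 / 0.071 = 198591.54930
PV of perpetuity: 198591.54930 / (1+0.071)^4 = 150939.49082
Total PV = 13045.17345 + 150939.49082 = 163984.66428

£163984.66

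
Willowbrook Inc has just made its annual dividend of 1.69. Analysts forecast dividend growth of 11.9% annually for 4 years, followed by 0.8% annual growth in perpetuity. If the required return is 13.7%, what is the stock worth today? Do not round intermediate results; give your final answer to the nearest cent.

D_1 = 1.89111
D_2 = 2.11615
D_3 = 2.36797
D_4 = 2.64976
Terminal value at year 4: TV = D_4×(1+g_2)/(r−g_2) = 2.67096/0.129 = 20.70513
P_0 = D_1/(1+r)^1 + D_2/(1+r)^2 + D_3/(1+r)^3 + D_4/(1+r)^4 + TV/(1+r)^4
    = 1.66325 + 1.63691 + 1.61100 + 1.58550 + 12.38899 = 18.88565

18.89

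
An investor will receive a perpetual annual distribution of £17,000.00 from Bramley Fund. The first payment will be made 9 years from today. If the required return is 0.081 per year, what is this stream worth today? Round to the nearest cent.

Value at end of year 8: C / r = £17,000.00 / 0.081 = £209,876.5432
Discount to today: PV = £209,876.5432 / (1 + 0.081)^8 = £209,876.5432 / 1.864685 = £112,553.33

£112553.33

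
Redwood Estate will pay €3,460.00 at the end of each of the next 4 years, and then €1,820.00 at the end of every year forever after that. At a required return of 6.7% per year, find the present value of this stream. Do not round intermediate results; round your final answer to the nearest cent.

PV of 4-year annuity: €3,460.00 × [1 − (1+0.067)^−4] / 0.067 = 11799.56286
Perpetuity value at year 4: €1,820.00 / 0.067 = 27164.17910
PV of perpetuity: 27164.17910 / (1+0.067)^4 = 20957.47263
Total PV = 11799.56286 + 20957.47263 = 32757.03549

€32757.04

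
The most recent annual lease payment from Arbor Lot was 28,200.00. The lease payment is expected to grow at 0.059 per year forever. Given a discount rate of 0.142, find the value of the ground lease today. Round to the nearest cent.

359804.82

D₁ = D₀ × (1 + g) = 28,200.00 × 1.059 = 29,863.8000
Growing perpetuity: P = D₁ / (r − g) = 29,863.8000 / (0.142 − 0.059) = 359,804.82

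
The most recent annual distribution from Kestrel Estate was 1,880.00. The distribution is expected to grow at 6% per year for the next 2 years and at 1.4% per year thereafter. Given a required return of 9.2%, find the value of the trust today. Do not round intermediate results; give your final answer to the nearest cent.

D_1 = 1992.80000
D_2 = 2112.36800
Terminal value at year 2: TV = D_2×(1+g_2)/(r−g_2) = 2141.94115/0.078 = 27460.78400
P_0 = D_1/(1+r)^1 + D_2/(1+r)^2 + TV/(1+r)^2
    = 1824.90842 + 1771.43125 + 23028.60631 = 26624.94599

26624.95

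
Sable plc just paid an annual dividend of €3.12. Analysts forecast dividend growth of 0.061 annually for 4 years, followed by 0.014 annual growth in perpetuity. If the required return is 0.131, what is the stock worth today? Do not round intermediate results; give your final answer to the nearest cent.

D_1 = 3.31032
D_2 = 3.51225
D_3 = 3.72650
D_4 = 3.95381
Terminal value at year 4: TV = D_4×(1+g_2)/(r−g_2) = 4.00917/0.117 = 34.26638
P_0 = D_1/(1+r)^1 + D_2/(1+r)^2 + D_3/(1+r)^3 + D_4/(1+r)^4 + TV/(1+r)^4
    = 2.92690 + 2.74574 + 2.57580 + 2.41638 + 20.94198 = 31.60681

€31.61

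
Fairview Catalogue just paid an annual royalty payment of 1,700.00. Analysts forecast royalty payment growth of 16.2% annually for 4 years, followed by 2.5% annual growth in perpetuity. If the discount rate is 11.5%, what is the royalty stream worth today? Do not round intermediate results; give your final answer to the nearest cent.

30385.30

D_1 = 1975.40000
D_2 = 2295.41480
D_3 = 2667.27200
D_4 = 3099.37006
Terminal value at year 4: TV = D_4×(1+g_2)/(r−g_2) = 3176.85431/0.09 = 35298.38125
P_0 = D_1/(1+r)^1 + D_2/(1+r)^2 + D_3/(1+r)^3 + D_4/(1+r)^4 + TV/(1+r)^4
    = 1771.65919 + 1846.33900 + 1924.16674 + 2005.27511 + 22837.85546 = 30385.29550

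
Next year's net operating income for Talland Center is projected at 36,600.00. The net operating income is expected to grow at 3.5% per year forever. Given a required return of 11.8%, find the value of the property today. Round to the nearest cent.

440963.86

Growing perpetuity: P = D₁ / (r − g) = 36,600.0000 / (0.118 − 0.035) = 440,963.86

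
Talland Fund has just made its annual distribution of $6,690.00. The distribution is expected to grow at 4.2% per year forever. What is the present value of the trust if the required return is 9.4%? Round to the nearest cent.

$134057.31

D₁ = D₀ × (1 + g) = $6,690.00 × 1.042 = $6,970.9800
Growing perpetuity: P = D₁ / (r − g) = $6,970.9800 / (0.094 − 0.042) = $134,057.31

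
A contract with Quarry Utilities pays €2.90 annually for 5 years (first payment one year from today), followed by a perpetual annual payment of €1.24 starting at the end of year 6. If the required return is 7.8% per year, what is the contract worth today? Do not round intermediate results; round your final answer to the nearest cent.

PV of 5-year annuity: €2.90 × [1 − (1+0.078)^−5] / 0.078 = 11.64015
Perpetuity value at year 5: €1.24 / 0.078 = 15.89744
PV of perpetuity: 15.89744 / (1+0.078)^5 = 10.92027
Total PV = 11.64015 + 10.92027 = 22.56042

€22.56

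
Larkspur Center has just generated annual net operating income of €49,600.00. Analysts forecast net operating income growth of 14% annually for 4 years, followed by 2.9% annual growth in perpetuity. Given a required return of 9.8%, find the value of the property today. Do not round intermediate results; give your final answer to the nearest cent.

€1077636.39

D_1 = 56544.00000
D_2 = 64460.16000
D_3 = 73484.58240
D_4 = 83772.42394
Terminal value at year 4: TV = D_4×(1+g_2)/(r−g_2) = 86201.82423/0.069 = 1249301.80044
P_0 = D_1/(1+r)^1 + D_2/(1+r)^2 + D_3/(1+r)^3 + D_4/(1+r)^4 + TV/(1+r)^4
    = 51497.26776 + 53467.10860 + 55512.29855 + 57635.71981 + 859523.99536 = 1077636.39008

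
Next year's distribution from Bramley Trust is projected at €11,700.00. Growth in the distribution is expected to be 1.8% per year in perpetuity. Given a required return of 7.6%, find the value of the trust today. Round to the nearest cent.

Growing perpetuity: P = D₁ / (r − g) = €11,700.0000 / (0.076 − 0.018) = €201,724.14

€201724.14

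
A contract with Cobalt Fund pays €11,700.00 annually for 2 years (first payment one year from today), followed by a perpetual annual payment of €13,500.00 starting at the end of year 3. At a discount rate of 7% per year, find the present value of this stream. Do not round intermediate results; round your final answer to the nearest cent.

€189602.71

PV of 2-year annuity: €11,700.00 × [1 − (1+0.07)^−2] / 0.07 = 21153.81256
Perpetuity value at year 2: €13,500.00 / 0.07 = 192857.14286
PV of perpetuity: 192857.14286 / (1+0.07)^2 = 168448.89760
Total PV = 21153.81256 + 168448.89760 = 189602.71016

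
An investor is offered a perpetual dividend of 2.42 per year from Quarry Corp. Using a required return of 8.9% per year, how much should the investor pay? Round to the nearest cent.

27.19

Level perpetuity: PV = C / r = 2.42 / 0.089 = 27.19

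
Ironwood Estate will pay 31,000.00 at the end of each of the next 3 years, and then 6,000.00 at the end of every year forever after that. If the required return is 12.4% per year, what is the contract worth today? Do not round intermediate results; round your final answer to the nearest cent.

108022.54

PV of 3-year annuity: 31,000.00 × [1 − (1+0.124)^−3] / 0.124 = 73947.95467
Perpetuity value at year 3: 6,000.00 / 0.124 = 48387.09677
PV of perpetuity: 48387.09677 / (1+0.124)^3 = 34074.58942
Total PV = 73947.95467 + 34074.58942 = 108022.54409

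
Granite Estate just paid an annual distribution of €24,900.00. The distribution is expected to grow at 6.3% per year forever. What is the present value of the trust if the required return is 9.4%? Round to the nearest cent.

D₁ = D₀ × (1 + g) = €24,900.00 × 1.063 = €26,468.7000
Growing perpetuity: P = D₁ / (r − g) = €26,468.7000 / (0.094 − 0.063) = €853,829.03

€853829.03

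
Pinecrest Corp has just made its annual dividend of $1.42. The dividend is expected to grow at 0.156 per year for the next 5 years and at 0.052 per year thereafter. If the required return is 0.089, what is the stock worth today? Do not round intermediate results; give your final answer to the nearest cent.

$62.94

D_1 = 1.64152
D_2 = 1.89760
D_3 = 2.19362
D_4 = 2.53583
D_5 = 2.93142
Terminal value at year 5: TV = D_5×(1+g_2)/(r−g_2) = 3.08385/0.037 = 83.34730
P_0 = D_1/(1+r)^1 + D_2/(1+r)^2 + D_3/(1+r)^3 + D_4/(1+r)^4 + D_5/(1+r)^5 + TV/(1+r)^5
    = 1.50736 + 1.60010 + 1.69855 + 1.80305 + 1.91398 + 54.41920 = 62.94225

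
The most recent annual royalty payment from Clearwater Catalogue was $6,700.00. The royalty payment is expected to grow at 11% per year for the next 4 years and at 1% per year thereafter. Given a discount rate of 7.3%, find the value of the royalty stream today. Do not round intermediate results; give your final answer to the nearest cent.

D_1 = 7437.00000
D_2 = 8255.07000
D_3 = 9163.12770
D_4 = 10171.07175
Terminal value at year 4: TV = D_4×(1+g_2)/(r−g_2) = 10272.78246/0.063 = 163060.03912
P_0 = D_1/(1+r)^1 + D_2/(1+r)^2 + D_3/(1+r)^3 + D_4/(1+r)^4 + TV/(1+r)^4
    = 6931.03448 + 7170.03567 + 7417.27828 + 7673.04650 + 123012.33274 = 152203.72768

$152203.73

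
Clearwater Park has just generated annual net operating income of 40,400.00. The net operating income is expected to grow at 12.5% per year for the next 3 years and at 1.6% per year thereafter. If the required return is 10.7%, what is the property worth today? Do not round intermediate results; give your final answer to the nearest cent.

D_1 = 45450.00000
D_2 = 51131.25000
D_3 = 57522.65625
Terminal value at year 3: TV = D_3×(1+g_2)/(r−g_2) = 58443.01875/0.091 = 642230.97527
P_0 = D_1/(1+r)^1 + D_2/(1+r)^2 + D_3/(1+r)^3 + TV/(1+r)^3
    = 41056.91057 + 41724.50261 + 42402.94981 + 473421.94511 = 598606.30809

598606.31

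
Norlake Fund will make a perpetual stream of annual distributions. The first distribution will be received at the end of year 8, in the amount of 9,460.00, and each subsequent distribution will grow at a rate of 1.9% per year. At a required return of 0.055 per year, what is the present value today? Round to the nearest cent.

Value at end of year 7: C₁ / (r − g) = 9,460.00 / (0.055 − 0.019) = 262,777.7778
Discount to today: PV = 262,777.7778 / (1 + 0.055)^7 = 262,777.7778 / 1.454679 = 180,643.12

180643.12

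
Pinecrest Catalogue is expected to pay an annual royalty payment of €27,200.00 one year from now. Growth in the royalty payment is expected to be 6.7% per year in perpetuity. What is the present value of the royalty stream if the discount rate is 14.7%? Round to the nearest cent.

€340000.00

Growing perpetuity: P = D₁ / (r − g) = €27,200.0000 / (0.147 − 0.067) = €340,000.00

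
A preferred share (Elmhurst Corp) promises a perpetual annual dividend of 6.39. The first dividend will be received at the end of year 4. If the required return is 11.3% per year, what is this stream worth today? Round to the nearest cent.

Value at end of year 3: C / r = 6.39 / 0.113 = 56.5487
Discount to today: PV = 56.5487 / (1 + 0.113)^3 = 56.5487 / 1.378750 = 41.01

41.01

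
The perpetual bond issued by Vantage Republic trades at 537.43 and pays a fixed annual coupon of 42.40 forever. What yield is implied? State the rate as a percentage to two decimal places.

7.89%

P = C/r ⇒ r = C/P = 42.40/537.43 = 0.078894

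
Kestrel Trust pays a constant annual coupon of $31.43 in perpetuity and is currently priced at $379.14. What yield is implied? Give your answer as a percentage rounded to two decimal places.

8.29%

P = C/r ⇒ r = C/P = $31.43/$379.14 = 0.082898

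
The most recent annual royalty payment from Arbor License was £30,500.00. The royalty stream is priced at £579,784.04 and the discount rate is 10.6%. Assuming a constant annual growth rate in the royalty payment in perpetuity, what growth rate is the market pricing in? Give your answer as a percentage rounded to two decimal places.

5.07%

P = D₀(1+g)/(r−g) ⇒ P(r−g) = D₀(1+g) ⇒ g(P+D₀) = P·r − D₀
g = (P·r − D₀)/(P + D₀) = (£579,784.04×0.106 − £30,500.00) / (£579,784.04 + £30,500.00) = 0.050726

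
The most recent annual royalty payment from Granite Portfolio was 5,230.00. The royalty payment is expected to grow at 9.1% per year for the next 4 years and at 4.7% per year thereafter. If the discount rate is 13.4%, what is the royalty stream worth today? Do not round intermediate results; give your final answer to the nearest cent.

72933.86

D_1 = 5705.93000
D_2 = 6225.16963
D_3 = 6791.66007
D_4 = 7409.70113
Terminal value at year 4: TV = D_4×(1+g_2)/(r−g_2) = 7757.95709/0.087 = 89171.92052
P_0 = D_1/(1+r)^1 + D_2/(1+r)^2 + D_3/(1+r)^3 + D_4/(1+r)^4 + TV/(1+r)^4
    = 5031.68430 + 4840.88851 + 4657.32749 + 4480.72688 + 53923.23044 = 72933.85762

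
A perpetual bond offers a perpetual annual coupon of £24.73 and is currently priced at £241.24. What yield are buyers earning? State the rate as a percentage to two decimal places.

P = C/r ⇒ r = C/P = £24.73/£241.24 = 0.102512

10.25%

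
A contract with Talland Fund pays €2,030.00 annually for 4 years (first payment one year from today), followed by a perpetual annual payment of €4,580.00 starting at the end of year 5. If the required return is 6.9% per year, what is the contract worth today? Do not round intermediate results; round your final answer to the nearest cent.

€57719.89

PV of 4-year annuity: €2,030.00 × [1 − (1+0.069)^−4] / 0.069 = 6891.59014
Perpetuity value at year 4: €4,580.00 / 0.069 = 66376.81159
PV of perpetuity: 66376.81159 / (1+0.069)^4 = 50828.29788
Total PV = 6891.59014 + 50828.29788 = 57719.88802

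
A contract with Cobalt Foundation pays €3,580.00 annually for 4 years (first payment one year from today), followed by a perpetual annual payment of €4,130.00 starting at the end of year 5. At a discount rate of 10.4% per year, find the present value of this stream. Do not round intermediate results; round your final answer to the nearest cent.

PV of 4-year annuity: €3,580.00 × [1 − (1+0.104)^−4] / 0.104 = 11250.55009
Perpetuity value at year 4: €4,130.00 / 0.104 = 39711.53846
PV of perpetuity: 39711.53846 / (1+0.104)^4 = 26732.55191
Total PV = 11250.55009 + 26732.55191 = 37983.10200

€37983.10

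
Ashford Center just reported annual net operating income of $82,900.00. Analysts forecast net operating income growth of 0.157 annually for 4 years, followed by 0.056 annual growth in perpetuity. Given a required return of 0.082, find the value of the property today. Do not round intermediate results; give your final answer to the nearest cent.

D_1 = 95915.30000
D_2 = 110974.00210
D_3 = 128396.92043
D_4 = 148555.23694
Terminal value at year 4: TV = D_4×(1+g_2)/(r−g_2) = 156874.33021/0.026 = 6033628.08483
P_0 = D_1/(1+r)^1 + D_2/(1+r)^2 + D_3/(1+r)^3 + D_4/(1+r)^4 + TV/(1+r)^4
    = 88646.30314 + 94790.91750 + 101361.45245 + 108387.43113 + 4402197.20279 = 4795383.30701

$4795383.31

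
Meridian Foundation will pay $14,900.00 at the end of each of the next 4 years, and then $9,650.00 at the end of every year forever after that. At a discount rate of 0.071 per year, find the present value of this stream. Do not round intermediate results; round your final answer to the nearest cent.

PV of 4-year annuity: $14,900.00 × [1 − (1+0.071)^−4] / 0.071 = 50355.72137
Perpetuity value at year 4: $9,650.00 / 0.071 = 135915.49296
PV of perpetuity: 135915.49296 / (1+0.071)^4 = 103302.55932
Total PV = 50355.72137 + 103302.55932 = 153658.28069

$153658.28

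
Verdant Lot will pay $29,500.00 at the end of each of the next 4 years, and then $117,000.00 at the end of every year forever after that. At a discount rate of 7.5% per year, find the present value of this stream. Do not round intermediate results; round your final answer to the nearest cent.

$1266933.95

PV of 4-year annuity: $29,500.00 × [1 − (1+0.075)^−4] / 0.075 = 98805.12495
Perpetuity value at year 4: $117,000.00 / 0.075 = 1560000.00000
PV of perpetuity: 1560000.00000 / (1+0.075)^4 = 1168128.82645
Total PV = 98805.12495 + 1168128.82645 = 1266933.95141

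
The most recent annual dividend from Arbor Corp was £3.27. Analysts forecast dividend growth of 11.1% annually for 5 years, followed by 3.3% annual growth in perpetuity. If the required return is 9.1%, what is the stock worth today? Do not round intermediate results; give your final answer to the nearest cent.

D_1 = 3.63297
D_2 = 4.03623
D_3 = 4.48425
D_4 = 4.98200
D_5 = 5.53501
Terminal value at year 5: TV = D_5×(1+g_2)/(r−g_2) = 5.71766/0.058 = 98.58035
P_0 = D_1/(1+r)^1 + D_2/(1+r)^2 + D_3/(1+r)^3 + D_4/(1+r)^4 + D_5/(1+r)^5 + TV/(1+r)^5
    = 3.32995 + 3.39099 + 3.45315 + 3.51645 + 3.58092 + 63.77737 = 81.04883

£81.05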